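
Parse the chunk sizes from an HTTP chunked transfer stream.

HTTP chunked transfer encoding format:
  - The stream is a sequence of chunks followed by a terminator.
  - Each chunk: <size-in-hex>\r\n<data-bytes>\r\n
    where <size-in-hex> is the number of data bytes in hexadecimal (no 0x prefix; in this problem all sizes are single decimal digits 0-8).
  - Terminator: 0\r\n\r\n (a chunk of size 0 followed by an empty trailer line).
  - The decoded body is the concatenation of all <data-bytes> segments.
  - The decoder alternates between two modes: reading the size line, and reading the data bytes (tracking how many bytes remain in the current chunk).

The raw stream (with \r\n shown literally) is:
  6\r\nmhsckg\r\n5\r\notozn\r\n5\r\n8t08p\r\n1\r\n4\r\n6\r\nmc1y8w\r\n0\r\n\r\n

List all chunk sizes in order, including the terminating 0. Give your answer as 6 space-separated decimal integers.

Chunk 1: stream[0..1]='6' size=0x6=6, data at stream[3..9]='mhsckg' -> body[0..6], body so far='mhsckg'
Chunk 2: stream[11..12]='5' size=0x5=5, data at stream[14..19]='otozn' -> body[6..11], body so far='mhsckgotozn'
Chunk 3: stream[21..22]='5' size=0x5=5, data at stream[24..29]='8t08p' -> body[11..16], body so far='mhsckgotozn8t08p'
Chunk 4: stream[31..32]='1' size=0x1=1, data at stream[34..35]='4' -> body[16..17], body so far='mhsckgotozn8t08p4'
Chunk 5: stream[37..38]='6' size=0x6=6, data at stream[40..46]='mc1y8w' -> body[17..23], body so far='mhsckgotozn8t08p4mc1y8w'
Chunk 6: stream[48..49]='0' size=0 (terminator). Final body='mhsckgotozn8t08p4mc1y8w' (23 bytes)

Answer: 6 5 5 1 6 0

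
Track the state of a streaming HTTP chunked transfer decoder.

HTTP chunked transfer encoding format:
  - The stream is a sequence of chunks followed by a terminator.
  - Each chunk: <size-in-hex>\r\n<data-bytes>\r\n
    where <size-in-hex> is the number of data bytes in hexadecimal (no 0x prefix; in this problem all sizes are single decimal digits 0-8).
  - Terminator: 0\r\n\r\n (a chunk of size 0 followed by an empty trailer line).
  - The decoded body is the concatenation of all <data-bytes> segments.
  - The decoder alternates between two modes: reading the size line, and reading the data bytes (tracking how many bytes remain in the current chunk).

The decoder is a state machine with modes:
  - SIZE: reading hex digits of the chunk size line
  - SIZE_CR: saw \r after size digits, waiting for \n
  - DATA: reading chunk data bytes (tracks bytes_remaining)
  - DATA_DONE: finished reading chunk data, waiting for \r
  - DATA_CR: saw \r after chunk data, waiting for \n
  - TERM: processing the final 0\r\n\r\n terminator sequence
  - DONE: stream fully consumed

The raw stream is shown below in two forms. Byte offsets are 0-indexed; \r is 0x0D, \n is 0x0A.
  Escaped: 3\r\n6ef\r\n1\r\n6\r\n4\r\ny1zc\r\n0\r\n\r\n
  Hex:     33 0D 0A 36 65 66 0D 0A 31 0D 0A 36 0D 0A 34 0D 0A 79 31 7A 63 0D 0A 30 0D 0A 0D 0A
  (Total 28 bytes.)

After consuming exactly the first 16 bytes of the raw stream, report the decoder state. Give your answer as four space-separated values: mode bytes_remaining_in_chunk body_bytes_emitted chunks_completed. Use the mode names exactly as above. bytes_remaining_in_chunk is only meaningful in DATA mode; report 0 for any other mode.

Answer: SIZE_CR 0 4 2

Derivation:
Byte 0 = '3': mode=SIZE remaining=0 emitted=0 chunks_done=0
Byte 1 = 0x0D: mode=SIZE_CR remaining=0 emitted=0 chunks_done=0
Byte 2 = 0x0A: mode=DATA remaining=3 emitted=0 chunks_done=0
Byte 3 = '6': mode=DATA remaining=2 emitted=1 chunks_done=0
Byte 4 = 'e': mode=DATA remaining=1 emitted=2 chunks_done=0
Byte 5 = 'f': mode=DATA_DONE remaining=0 emitted=3 chunks_done=0
Byte 6 = 0x0D: mode=DATA_CR remaining=0 emitted=3 chunks_done=0
Byte 7 = 0x0A: mode=SIZE remaining=0 emitted=3 chunks_done=1
Byte 8 = '1': mode=SIZE remaining=0 emitted=3 chunks_done=1
Byte 9 = 0x0D: mode=SIZE_CR remaining=0 emitted=3 chunks_done=1
Byte 10 = 0x0A: mode=DATA remaining=1 emitted=3 chunks_done=1
Byte 11 = '6': mode=DATA_DONE remaining=0 emitted=4 chunks_done=1
Byte 12 = 0x0D: mode=DATA_CR remaining=0 emitted=4 chunks_done=1
Byte 13 = 0x0A: mode=SIZE remaining=0 emitted=4 chunks_done=2
Byte 14 = '4': mode=SIZE remaining=0 emitted=4 chunks_done=2
Byte 15 = 0x0D: mode=SIZE_CR remaining=0 emitted=4 chunks_done=2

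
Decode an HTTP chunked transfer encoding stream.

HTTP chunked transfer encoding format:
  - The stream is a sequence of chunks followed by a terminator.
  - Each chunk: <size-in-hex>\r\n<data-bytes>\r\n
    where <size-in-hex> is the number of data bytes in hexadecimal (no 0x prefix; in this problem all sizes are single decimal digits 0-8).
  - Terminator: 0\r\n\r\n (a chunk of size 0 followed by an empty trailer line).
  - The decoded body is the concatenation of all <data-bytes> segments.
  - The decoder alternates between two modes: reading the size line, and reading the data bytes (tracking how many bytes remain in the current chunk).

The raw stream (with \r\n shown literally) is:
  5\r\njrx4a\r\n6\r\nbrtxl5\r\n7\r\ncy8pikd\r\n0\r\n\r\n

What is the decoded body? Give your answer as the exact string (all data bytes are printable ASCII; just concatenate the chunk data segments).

Chunk 1: stream[0..1]='5' size=0x5=5, data at stream[3..8]='jrx4a' -> body[0..5], body so far='jrx4a'
Chunk 2: stream[10..11]='6' size=0x6=6, data at stream[13..19]='brtxl5' -> body[5..11], body so far='jrx4abrtxl5'
Chunk 3: stream[21..22]='7' size=0x7=7, data at stream[24..31]='cy8pikd' -> body[11..18], body so far='jrx4abrtxl5cy8pikd'
Chunk 4: stream[33..34]='0' size=0 (terminator). Final body='jrx4abrtxl5cy8pikd' (18 bytes)

Answer: jrx4abrtxl5cy8pikd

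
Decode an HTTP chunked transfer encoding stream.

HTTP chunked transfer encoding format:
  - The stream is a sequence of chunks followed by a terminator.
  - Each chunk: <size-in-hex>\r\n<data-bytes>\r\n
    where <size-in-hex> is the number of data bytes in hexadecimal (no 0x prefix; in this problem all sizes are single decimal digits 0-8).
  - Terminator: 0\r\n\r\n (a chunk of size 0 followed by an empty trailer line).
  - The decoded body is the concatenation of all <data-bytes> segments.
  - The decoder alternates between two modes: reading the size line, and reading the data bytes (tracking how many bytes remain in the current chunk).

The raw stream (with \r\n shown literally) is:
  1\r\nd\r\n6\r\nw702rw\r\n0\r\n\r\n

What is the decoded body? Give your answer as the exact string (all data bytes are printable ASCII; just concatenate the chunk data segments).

Answer: dw702rw

Derivation:
Chunk 1: stream[0..1]='1' size=0x1=1, data at stream[3..4]='d' -> body[0..1], body so far='d'
Chunk 2: stream[6..7]='6' size=0x6=6, data at stream[9..15]='w702rw' -> body[1..7], body so far='dw702rw'
Chunk 3: stream[17..18]='0' size=0 (terminator). Final body='dw702rw' (7 bytes)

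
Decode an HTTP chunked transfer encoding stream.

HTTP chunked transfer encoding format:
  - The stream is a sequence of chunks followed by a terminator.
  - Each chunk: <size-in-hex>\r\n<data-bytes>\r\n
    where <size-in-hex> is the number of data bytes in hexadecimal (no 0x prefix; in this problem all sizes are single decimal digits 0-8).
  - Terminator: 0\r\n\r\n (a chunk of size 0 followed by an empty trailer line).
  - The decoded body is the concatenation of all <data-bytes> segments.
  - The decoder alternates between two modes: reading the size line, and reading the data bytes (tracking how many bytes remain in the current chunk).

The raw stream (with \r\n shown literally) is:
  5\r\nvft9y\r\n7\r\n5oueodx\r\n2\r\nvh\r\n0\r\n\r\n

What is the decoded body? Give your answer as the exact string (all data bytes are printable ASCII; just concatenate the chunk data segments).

Chunk 1: stream[0..1]='5' size=0x5=5, data at stream[3..8]='vft9y' -> body[0..5], body so far='vft9y'
Chunk 2: stream[10..11]='7' size=0x7=7, data at stream[13..20]='5oueodx' -> body[5..12], body so far='vft9y5oueodx'
Chunk 3: stream[22..23]='2' size=0x2=2, data at stream[25..27]='vh' -> body[12..14], body so far='vft9y5oueodxvh'
Chunk 4: stream[29..30]='0' size=0 (terminator). Final body='vft9y5oueodxvh' (14 bytes)

Answer: vft9y5oueodxvh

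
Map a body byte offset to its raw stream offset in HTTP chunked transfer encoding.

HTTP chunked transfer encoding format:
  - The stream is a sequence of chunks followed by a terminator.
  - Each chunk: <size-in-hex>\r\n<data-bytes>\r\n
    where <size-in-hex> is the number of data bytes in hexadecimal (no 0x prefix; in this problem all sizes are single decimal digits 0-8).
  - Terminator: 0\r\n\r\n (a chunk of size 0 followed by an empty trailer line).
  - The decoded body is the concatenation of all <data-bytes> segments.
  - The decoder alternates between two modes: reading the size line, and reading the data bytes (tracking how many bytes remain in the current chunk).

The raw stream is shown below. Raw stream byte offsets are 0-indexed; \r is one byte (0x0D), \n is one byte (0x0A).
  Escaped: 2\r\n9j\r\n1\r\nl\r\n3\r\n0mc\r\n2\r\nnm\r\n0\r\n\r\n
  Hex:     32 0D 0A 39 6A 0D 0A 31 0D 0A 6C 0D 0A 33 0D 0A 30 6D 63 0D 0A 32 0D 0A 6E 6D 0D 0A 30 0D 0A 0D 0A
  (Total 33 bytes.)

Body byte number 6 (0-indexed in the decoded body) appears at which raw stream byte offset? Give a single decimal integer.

Answer: 24

Derivation:
Chunk 1: stream[0..1]='2' size=0x2=2, data at stream[3..5]='9j' -> body[0..2], body so far='9j'
Chunk 2: stream[7..8]='1' size=0x1=1, data at stream[10..11]='l' -> body[2..3], body so far='9jl'
Chunk 3: stream[13..14]='3' size=0x3=3, data at stream[16..19]='0mc' -> body[3..6], body so far='9jl0mc'
Chunk 4: stream[21..22]='2' size=0x2=2, data at stream[24..26]='nm' -> body[6..8], body so far='9jl0mcnm'
Chunk 5: stream[28..29]='0' size=0 (terminator). Final body='9jl0mcnm' (8 bytes)
Body byte 6 at stream offset 24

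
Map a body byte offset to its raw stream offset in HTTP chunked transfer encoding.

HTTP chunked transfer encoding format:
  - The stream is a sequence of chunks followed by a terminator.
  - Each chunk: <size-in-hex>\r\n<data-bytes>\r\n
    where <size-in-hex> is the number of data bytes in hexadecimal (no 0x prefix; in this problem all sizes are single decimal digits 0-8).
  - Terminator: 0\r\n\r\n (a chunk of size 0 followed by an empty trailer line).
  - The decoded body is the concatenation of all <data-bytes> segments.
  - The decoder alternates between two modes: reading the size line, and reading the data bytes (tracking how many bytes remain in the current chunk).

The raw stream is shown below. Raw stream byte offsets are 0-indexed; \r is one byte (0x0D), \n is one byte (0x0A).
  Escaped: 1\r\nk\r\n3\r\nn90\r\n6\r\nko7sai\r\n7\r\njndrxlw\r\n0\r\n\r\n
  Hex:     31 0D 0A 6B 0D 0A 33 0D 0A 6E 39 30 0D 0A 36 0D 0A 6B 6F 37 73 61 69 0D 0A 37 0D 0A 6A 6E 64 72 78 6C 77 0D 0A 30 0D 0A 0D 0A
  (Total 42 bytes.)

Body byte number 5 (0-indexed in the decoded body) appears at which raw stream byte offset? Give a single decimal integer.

Answer: 18

Derivation:
Chunk 1: stream[0..1]='1' size=0x1=1, data at stream[3..4]='k' -> body[0..1], body so far='k'
Chunk 2: stream[6..7]='3' size=0x3=3, data at stream[9..12]='n90' -> body[1..4], body so far='kn90'
Chunk 3: stream[14..15]='6' size=0x6=6, data at stream[17..23]='ko7sai' -> body[4..10], body so far='kn90ko7sai'
Chunk 4: stream[25..26]='7' size=0x7=7, data at stream[28..35]='jndrxlw' -> body[10..17], body so far='kn90ko7saijndrxlw'
Chunk 5: stream[37..38]='0' size=0 (terminator). Final body='kn90ko7saijndrxlw' (17 bytes)
Body byte 5 at stream offset 18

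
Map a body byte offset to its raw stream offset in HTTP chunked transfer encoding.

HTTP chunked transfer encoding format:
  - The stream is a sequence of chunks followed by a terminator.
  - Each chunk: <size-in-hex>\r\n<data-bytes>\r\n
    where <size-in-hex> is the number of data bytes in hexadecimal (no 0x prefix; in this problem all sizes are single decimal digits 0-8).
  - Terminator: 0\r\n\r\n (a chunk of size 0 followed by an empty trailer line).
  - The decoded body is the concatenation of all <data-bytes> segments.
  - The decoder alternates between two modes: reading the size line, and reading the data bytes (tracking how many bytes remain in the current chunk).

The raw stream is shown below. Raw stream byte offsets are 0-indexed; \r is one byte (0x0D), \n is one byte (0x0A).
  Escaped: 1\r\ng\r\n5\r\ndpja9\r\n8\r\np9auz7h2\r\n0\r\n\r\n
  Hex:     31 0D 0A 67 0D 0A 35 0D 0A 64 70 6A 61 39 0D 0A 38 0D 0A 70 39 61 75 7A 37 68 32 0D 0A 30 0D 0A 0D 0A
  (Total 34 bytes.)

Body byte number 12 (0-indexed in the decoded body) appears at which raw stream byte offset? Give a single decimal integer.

Chunk 1: stream[0..1]='1' size=0x1=1, data at stream[3..4]='g' -> body[0..1], body so far='g'
Chunk 2: stream[6..7]='5' size=0x5=5, data at stream[9..14]='dpja9' -> body[1..6], body so far='gdpja9'
Chunk 3: stream[16..17]='8' size=0x8=8, data at stream[19..27]='p9auz7h2' -> body[6..14], body so far='gdpja9p9auz7h2'
Chunk 4: stream[29..30]='0' size=0 (terminator). Final body='gdpja9p9auz7h2' (14 bytes)
Body byte 12 at stream offset 25

Answer: 25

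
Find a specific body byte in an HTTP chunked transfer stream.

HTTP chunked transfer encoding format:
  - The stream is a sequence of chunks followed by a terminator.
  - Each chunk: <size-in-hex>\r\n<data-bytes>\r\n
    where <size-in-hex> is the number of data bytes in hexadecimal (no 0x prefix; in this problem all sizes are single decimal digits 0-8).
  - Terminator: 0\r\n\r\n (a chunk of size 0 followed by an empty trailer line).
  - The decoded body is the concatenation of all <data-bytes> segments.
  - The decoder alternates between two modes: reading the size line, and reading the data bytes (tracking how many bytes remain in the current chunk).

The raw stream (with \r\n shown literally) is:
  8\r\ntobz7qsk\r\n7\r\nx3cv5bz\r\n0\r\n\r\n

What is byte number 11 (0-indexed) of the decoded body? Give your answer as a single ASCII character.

Answer: v

Derivation:
Chunk 1: stream[0..1]='8' size=0x8=8, data at stream[3..11]='tobz7qsk' -> body[0..8], body so far='tobz7qsk'
Chunk 2: stream[13..14]='7' size=0x7=7, data at stream[16..23]='x3cv5bz' -> body[8..15], body so far='tobz7qskx3cv5bz'
Chunk 3: stream[25..26]='0' size=0 (terminator). Final body='tobz7qskx3cv5bz' (15 bytes)
Body byte 11 = 'v'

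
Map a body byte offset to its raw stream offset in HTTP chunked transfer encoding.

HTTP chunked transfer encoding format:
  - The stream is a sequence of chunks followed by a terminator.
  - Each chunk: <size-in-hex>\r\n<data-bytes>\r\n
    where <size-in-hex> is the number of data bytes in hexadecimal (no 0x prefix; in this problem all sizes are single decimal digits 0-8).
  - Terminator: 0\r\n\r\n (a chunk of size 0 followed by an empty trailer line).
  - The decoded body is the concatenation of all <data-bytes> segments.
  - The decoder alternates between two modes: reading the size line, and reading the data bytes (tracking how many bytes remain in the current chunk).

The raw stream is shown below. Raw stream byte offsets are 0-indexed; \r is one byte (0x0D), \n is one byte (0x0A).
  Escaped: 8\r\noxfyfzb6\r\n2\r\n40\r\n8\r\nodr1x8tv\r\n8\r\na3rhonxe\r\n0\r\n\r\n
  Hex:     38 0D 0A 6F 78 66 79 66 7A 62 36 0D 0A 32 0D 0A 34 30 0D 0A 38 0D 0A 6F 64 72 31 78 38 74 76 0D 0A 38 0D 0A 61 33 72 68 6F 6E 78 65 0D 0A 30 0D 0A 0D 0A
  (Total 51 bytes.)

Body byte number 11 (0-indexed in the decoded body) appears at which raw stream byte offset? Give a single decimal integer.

Answer: 24

Derivation:
Chunk 1: stream[0..1]='8' size=0x8=8, data at stream[3..11]='oxfyfzb6' -> body[0..8], body so far='oxfyfzb6'
Chunk 2: stream[13..14]='2' size=0x2=2, data at stream[16..18]='40' -> body[8..10], body so far='oxfyfzb640'
Chunk 3: stream[20..21]='8' size=0x8=8, data at stream[23..31]='odr1x8tv' -> body[10..18], body so far='oxfyfzb640odr1x8tv'
Chunk 4: stream[33..34]='8' size=0x8=8, data at stream[36..44]='a3rhonxe' -> body[18..26], body so far='oxfyfzb640odr1x8tva3rhonxe'
Chunk 5: stream[46..47]='0' size=0 (terminator). Final body='oxfyfzb640odr1x8tva3rhonxe' (26 bytes)
Body byte 11 at stream offset 24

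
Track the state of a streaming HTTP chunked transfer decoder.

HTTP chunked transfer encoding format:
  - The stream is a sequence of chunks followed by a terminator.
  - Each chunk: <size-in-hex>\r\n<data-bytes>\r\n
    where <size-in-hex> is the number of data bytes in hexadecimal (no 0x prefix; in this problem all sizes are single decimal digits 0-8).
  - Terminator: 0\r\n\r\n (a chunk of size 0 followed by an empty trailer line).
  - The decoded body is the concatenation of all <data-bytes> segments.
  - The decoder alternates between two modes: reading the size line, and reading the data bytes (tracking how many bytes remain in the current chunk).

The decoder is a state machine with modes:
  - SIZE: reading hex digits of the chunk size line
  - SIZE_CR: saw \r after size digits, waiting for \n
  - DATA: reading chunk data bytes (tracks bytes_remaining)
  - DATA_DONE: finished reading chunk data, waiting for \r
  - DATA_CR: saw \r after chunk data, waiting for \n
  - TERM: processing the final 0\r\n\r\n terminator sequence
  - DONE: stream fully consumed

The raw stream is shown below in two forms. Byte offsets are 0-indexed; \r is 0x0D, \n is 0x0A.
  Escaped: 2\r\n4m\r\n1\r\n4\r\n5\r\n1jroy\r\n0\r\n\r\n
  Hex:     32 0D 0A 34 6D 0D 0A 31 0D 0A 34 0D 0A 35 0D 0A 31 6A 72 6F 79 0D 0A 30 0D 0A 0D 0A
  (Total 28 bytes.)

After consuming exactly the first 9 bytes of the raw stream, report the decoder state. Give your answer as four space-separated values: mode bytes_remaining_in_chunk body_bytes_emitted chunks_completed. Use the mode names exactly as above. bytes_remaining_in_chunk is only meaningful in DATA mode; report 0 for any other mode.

Byte 0 = '2': mode=SIZE remaining=0 emitted=0 chunks_done=0
Byte 1 = 0x0D: mode=SIZE_CR remaining=0 emitted=0 chunks_done=0
Byte 2 = 0x0A: mode=DATA remaining=2 emitted=0 chunks_done=0
Byte 3 = '4': mode=DATA remaining=1 emitted=1 chunks_done=0
Byte 4 = 'm': mode=DATA_DONE remaining=0 emitted=2 chunks_done=0
Byte 5 = 0x0D: mode=DATA_CR remaining=0 emitted=2 chunks_done=0
Byte 6 = 0x0A: mode=SIZE remaining=0 emitted=2 chunks_done=1
Byte 7 = '1': mode=SIZE remaining=0 emitted=2 chunks_done=1
Byte 8 = 0x0D: mode=SIZE_CR remaining=0 emitted=2 chunks_done=1

Answer: SIZE_CR 0 2 1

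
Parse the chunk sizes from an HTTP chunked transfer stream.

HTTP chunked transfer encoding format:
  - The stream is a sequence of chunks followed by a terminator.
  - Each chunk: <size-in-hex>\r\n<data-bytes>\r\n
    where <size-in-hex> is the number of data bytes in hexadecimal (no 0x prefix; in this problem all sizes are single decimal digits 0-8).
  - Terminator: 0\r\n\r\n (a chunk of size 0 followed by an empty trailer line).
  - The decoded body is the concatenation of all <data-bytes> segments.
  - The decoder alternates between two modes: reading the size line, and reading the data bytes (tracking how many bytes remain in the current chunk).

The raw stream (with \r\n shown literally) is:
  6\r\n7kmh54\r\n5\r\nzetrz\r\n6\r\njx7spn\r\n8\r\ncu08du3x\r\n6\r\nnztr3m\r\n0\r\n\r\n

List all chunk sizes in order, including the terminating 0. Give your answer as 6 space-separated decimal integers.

Chunk 1: stream[0..1]='6' size=0x6=6, data at stream[3..9]='7kmh54' -> body[0..6], body so far='7kmh54'
Chunk 2: stream[11..12]='5' size=0x5=5, data at stream[14..19]='zetrz' -> body[6..11], body so far='7kmh54zetrz'
Chunk 3: stream[21..22]='6' size=0x6=6, data at stream[24..30]='jx7spn' -> body[11..17], body so far='7kmh54zetrzjx7spn'
Chunk 4: stream[32..33]='8' size=0x8=8, data at stream[35..43]='cu08du3x' -> body[17..25], body so far='7kmh54zetrzjx7spncu08du3x'
Chunk 5: stream[45..46]='6' size=0x6=6, data at stream[48..54]='nztr3m' -> body[25..31], body so far='7kmh54zetrzjx7spncu08du3xnztr3m'
Chunk 6: stream[56..57]='0' size=0 (terminator). Final body='7kmh54zetrzjx7spncu08du3xnztr3m' (31 bytes)

Answer: 6 5 6 8 6 0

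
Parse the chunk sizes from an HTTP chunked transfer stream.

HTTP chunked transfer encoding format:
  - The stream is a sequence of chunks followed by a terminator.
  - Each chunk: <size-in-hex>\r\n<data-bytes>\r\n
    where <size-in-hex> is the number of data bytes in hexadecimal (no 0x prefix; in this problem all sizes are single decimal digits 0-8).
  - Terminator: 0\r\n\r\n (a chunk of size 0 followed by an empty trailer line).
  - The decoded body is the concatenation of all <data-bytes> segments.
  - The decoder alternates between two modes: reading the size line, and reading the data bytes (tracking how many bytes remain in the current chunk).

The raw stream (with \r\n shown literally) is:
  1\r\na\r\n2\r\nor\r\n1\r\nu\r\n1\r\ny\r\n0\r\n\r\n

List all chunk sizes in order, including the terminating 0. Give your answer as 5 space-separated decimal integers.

Chunk 1: stream[0..1]='1' size=0x1=1, data at stream[3..4]='a' -> body[0..1], body so far='a'
Chunk 2: stream[6..7]='2' size=0x2=2, data at stream[9..11]='or' -> body[1..3], body so far='aor'
Chunk 3: stream[13..14]='1' size=0x1=1, data at stream[16..17]='u' -> body[3..4], body so far='aoru'
Chunk 4: stream[19..20]='1' size=0x1=1, data at stream[22..23]='y' -> body[4..5], body so far='aoruy'
Chunk 5: stream[25..26]='0' size=0 (terminator). Final body='aoruy' (5 bytes)

Answer: 1 2 1 1 0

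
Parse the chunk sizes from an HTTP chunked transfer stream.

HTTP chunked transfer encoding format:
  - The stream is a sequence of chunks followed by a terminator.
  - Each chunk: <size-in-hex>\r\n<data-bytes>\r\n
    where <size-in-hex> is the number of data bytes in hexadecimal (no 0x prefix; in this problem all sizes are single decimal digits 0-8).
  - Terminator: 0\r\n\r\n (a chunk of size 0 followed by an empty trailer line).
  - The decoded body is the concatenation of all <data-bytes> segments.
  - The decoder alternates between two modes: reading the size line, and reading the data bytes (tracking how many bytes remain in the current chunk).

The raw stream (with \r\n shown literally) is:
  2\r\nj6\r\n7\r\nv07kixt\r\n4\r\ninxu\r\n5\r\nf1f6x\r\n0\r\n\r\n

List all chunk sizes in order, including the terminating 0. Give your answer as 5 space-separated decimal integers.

Chunk 1: stream[0..1]='2' size=0x2=2, data at stream[3..5]='j6' -> body[0..2], body so far='j6'
Chunk 2: stream[7..8]='7' size=0x7=7, data at stream[10..17]='v07kixt' -> body[2..9], body so far='j6v07kixt'
Chunk 3: stream[19..20]='4' size=0x4=4, data at stream[22..26]='inxu' -> body[9..13], body so far='j6v07kixtinxu'
Chunk 4: stream[28..29]='5' size=0x5=5, data at stream[31..36]='f1f6x' -> body[13..18], body so far='j6v07kixtinxuf1f6x'
Chunk 5: stream[38..39]='0' size=0 (terminator). Final body='j6v07kixtinxuf1f6x' (18 bytes)

Answer: 2 7 4 5 0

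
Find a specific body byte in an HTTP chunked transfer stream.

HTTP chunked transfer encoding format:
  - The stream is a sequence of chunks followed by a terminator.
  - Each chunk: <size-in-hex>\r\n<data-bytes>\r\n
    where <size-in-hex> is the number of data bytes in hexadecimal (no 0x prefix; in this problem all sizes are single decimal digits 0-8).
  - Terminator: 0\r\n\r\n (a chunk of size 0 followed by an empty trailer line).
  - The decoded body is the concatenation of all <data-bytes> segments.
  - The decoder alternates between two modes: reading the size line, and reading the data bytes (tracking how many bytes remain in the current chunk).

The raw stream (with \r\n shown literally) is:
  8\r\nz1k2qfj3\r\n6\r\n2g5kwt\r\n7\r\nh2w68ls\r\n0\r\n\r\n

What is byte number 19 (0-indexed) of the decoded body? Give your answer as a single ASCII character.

Answer: l

Derivation:
Chunk 1: stream[0..1]='8' size=0x8=8, data at stream[3..11]='z1k2qfj3' -> body[0..8], body so far='z1k2qfj3'
Chunk 2: stream[13..14]='6' size=0x6=6, data at stream[16..22]='2g5kwt' -> body[8..14], body so far='z1k2qfj32g5kwt'
Chunk 3: stream[24..25]='7' size=0x7=7, data at stream[27..34]='h2w68ls' -> body[14..21], body so far='z1k2qfj32g5kwth2w68ls'
Chunk 4: stream[36..37]='0' size=0 (terminator). Final body='z1k2qfj32g5kwth2w68ls' (21 bytes)
Body byte 19 = 'l'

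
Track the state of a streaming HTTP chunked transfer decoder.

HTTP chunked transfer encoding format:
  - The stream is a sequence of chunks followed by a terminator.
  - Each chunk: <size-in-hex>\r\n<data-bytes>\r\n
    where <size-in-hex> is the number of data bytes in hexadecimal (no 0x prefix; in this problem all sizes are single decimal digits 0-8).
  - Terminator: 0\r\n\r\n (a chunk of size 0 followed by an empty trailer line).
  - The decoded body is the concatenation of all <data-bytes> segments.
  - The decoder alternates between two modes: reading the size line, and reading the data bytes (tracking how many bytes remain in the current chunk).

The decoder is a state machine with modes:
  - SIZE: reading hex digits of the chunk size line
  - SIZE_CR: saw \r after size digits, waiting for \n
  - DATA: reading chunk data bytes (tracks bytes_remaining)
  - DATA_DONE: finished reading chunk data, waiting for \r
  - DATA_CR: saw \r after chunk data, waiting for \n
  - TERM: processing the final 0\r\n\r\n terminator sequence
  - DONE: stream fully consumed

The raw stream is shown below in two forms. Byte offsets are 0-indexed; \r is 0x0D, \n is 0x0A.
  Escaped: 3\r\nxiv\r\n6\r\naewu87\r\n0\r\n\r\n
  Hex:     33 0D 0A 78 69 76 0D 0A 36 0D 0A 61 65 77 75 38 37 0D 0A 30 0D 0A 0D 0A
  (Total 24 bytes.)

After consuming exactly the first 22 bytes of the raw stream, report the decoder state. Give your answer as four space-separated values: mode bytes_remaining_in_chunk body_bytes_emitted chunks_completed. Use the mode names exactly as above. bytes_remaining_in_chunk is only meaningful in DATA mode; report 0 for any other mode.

Answer: TERM 0 9 2

Derivation:
Byte 0 = '3': mode=SIZE remaining=0 emitted=0 chunks_done=0
Byte 1 = 0x0D: mode=SIZE_CR remaining=0 emitted=0 chunks_done=0
Byte 2 = 0x0A: mode=DATA remaining=3 emitted=0 chunks_done=0
Byte 3 = 'x': mode=DATA remaining=2 emitted=1 chunks_done=0
Byte 4 = 'i': mode=DATA remaining=1 emitted=2 chunks_done=0
Byte 5 = 'v': mode=DATA_DONE remaining=0 emitted=3 chunks_done=0
Byte 6 = 0x0D: mode=DATA_CR remaining=0 emitted=3 chunks_done=0
Byte 7 = 0x0A: mode=SIZE remaining=0 emitted=3 chunks_done=1
Byte 8 = '6': mode=SIZE remaining=0 emitted=3 chunks_done=1
Byte 9 = 0x0D: mode=SIZE_CR remaining=0 emitted=3 chunks_done=1
Byte 10 = 0x0A: mode=DATA remaining=6 emitted=3 chunks_done=1
Byte 11 = 'a': mode=DATA remaining=5 emitted=4 chunks_done=1
Byte 12 = 'e': mode=DATA remaining=4 emitted=5 chunks_done=1
Byte 13 = 'w': mode=DATA remaining=3 emitted=6 chunks_done=1
Byte 14 = 'u': mode=DATA remaining=2 emitted=7 chunks_done=1
Byte 15 = '8': mode=DATA remaining=1 emitted=8 chunks_done=1
Byte 16 = '7': mode=DATA_DONE remaining=0 emitted=9 chunks_done=1
Byte 17 = 0x0D: mode=DATA_CR remaining=0 emitted=9 chunks_done=1
Byte 18 = 0x0A: mode=SIZE remaining=0 emitted=9 chunks_done=2
Byte 19 = '0': mode=SIZE remaining=0 emitted=9 chunks_done=2
Byte 20 = 0x0D: mode=SIZE_CR remaining=0 emitted=9 chunks_done=2
Byte 21 = 0x0A: mode=TERM remaining=0 emitted=9 chunks_done=2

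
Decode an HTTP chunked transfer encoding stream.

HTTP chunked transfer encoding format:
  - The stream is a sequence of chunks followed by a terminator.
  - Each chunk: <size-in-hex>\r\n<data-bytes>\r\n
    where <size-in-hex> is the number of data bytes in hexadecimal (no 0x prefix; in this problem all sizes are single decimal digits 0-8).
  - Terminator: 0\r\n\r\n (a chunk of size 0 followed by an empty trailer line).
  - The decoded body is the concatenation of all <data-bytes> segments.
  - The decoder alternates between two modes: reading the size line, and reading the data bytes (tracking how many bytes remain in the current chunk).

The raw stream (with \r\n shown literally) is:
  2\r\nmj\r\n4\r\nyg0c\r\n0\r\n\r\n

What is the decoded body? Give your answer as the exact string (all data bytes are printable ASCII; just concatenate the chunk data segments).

Chunk 1: stream[0..1]='2' size=0x2=2, data at stream[3..5]='mj' -> body[0..2], body so far='mj'
Chunk 2: stream[7..8]='4' size=0x4=4, data at stream[10..14]='yg0c' -> body[2..6], body so far='mjyg0c'
Chunk 3: stream[16..17]='0' size=0 (terminator). Final body='mjyg0c' (6 bytes)

Answer: mjyg0c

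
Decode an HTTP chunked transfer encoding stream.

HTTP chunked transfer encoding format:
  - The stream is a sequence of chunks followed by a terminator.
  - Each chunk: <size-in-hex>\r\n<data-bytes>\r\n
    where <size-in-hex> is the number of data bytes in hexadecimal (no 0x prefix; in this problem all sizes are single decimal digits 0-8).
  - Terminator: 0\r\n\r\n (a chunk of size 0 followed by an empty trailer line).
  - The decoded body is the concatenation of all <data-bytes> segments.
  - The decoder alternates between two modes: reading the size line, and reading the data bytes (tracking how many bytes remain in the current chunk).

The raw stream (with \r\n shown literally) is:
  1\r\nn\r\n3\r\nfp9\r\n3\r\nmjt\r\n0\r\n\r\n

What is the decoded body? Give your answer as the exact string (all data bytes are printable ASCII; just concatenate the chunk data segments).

Chunk 1: stream[0..1]='1' size=0x1=1, data at stream[3..4]='n' -> body[0..1], body so far='n'
Chunk 2: stream[6..7]='3' size=0x3=3, data at stream[9..12]='fp9' -> body[1..4], body so far='nfp9'
Chunk 3: stream[14..15]='3' size=0x3=3, data at stream[17..20]='mjt' -> body[4..7], body so far='nfp9mjt'
Chunk 4: stream[22..23]='0' size=0 (terminator). Final body='nfp9mjt' (7 bytes)

Answer: nfp9mjt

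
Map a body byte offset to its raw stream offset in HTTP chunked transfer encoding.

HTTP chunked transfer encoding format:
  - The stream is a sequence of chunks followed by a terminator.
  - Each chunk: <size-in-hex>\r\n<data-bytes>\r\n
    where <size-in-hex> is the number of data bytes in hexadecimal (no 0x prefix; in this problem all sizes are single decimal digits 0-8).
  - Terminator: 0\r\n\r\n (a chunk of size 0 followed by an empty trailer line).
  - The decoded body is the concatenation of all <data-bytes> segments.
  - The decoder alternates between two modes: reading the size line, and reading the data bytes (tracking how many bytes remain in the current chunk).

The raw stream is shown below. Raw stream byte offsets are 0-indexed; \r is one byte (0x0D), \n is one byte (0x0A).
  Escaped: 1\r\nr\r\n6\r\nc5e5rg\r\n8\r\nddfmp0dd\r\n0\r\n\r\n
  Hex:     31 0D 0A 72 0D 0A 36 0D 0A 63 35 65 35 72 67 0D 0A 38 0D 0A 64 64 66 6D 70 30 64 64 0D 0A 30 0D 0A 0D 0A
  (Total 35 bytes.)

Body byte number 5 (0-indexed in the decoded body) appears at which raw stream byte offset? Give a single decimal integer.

Chunk 1: stream[0..1]='1' size=0x1=1, data at stream[3..4]='r' -> body[0..1], body so far='r'
Chunk 2: stream[6..7]='6' size=0x6=6, data at stream[9..15]='c5e5rg' -> body[1..7], body so far='rc5e5rg'
Chunk 3: stream[17..18]='8' size=0x8=8, data at stream[20..28]='ddfmp0dd' -> body[7..15], body so far='rc5e5rgddfmp0dd'
Chunk 4: stream[30..31]='0' size=0 (terminator). Final body='rc5e5rgddfmp0dd' (15 bytes)
Body byte 5 at stream offset 13

Answer: 13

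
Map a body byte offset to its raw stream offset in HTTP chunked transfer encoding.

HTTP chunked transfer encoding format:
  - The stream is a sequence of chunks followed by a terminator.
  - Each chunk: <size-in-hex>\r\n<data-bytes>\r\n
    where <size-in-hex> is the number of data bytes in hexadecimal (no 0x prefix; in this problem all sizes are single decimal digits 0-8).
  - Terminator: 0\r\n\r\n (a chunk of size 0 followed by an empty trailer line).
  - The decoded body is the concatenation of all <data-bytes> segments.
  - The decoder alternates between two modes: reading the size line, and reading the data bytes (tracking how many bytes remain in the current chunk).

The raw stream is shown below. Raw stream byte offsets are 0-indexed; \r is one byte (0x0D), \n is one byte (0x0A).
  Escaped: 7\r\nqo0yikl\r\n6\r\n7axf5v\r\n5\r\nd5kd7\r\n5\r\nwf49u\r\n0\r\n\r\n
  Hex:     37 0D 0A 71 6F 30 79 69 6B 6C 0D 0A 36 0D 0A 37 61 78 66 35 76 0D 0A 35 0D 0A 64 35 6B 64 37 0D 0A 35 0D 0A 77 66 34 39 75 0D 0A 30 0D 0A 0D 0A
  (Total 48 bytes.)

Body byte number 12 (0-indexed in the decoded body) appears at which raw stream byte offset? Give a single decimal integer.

Answer: 20

Derivation:
Chunk 1: stream[0..1]='7' size=0x7=7, data at stream[3..10]='qo0yikl' -> body[0..7], body so far='qo0yikl'
Chunk 2: stream[12..13]='6' size=0x6=6, data at stream[15..21]='7axf5v' -> body[7..13], body so far='qo0yikl7axf5v'
Chunk 3: stream[23..24]='5' size=0x5=5, data at stream[26..31]='d5kd7' -> body[13..18], body so far='qo0yikl7axf5vd5kd7'
Chunk 4: stream[33..34]='5' size=0x5=5, data at stream[36..41]='wf49u' -> body[18..23], body so far='qo0yikl7axf5vd5kd7wf49u'
Chunk 5: stream[43..44]='0' size=0 (terminator). Final body='qo0yikl7axf5vd5kd7wf49u' (23 bytes)
Body byte 12 at stream offset 20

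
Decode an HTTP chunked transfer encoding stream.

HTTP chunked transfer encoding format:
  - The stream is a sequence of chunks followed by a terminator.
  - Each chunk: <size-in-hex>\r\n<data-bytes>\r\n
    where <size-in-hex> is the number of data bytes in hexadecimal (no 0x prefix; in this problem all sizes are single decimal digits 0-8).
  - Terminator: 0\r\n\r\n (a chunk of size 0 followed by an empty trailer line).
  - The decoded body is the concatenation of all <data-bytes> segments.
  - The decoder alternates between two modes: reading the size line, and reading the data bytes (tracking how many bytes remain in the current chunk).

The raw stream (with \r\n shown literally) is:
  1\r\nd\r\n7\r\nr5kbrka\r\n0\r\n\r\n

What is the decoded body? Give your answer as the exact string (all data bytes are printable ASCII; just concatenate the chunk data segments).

Chunk 1: stream[0..1]='1' size=0x1=1, data at stream[3..4]='d' -> body[0..1], body so far='d'
Chunk 2: stream[6..7]='7' size=0x7=7, data at stream[9..16]='r5kbrka' -> body[1..8], body so far='dr5kbrka'
Chunk 3: stream[18..19]='0' size=0 (terminator). Final body='dr5kbrka' (8 bytes)

Answer: dr5kbrka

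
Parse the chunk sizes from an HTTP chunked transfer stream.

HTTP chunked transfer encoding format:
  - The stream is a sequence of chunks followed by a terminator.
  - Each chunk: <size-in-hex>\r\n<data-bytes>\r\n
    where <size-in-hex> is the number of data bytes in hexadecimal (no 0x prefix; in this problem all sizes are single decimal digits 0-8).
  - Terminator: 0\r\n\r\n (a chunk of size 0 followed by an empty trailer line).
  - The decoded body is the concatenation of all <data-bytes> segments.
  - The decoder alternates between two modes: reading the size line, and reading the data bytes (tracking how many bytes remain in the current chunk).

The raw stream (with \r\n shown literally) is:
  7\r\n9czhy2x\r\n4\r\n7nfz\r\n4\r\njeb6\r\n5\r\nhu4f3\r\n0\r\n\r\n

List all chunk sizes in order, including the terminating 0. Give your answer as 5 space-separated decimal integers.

Chunk 1: stream[0..1]='7' size=0x7=7, data at stream[3..10]='9czhy2x' -> body[0..7], body so far='9czhy2x'
Chunk 2: stream[12..13]='4' size=0x4=4, data at stream[15..19]='7nfz' -> body[7..11], body so far='9czhy2x7nfz'
Chunk 3: stream[21..22]='4' size=0x4=4, data at stream[24..28]='jeb6' -> body[11..15], body so far='9czhy2x7nfzjeb6'
Chunk 4: stream[30..31]='5' size=0x5=5, data at stream[33..38]='hu4f3' -> body[15..20], body so far='9czhy2x7nfzjeb6hu4f3'
Chunk 5: stream[40..41]='0' size=0 (terminator). Final body='9czhy2x7nfzjeb6hu4f3' (20 bytes)

Answer: 7 4 4 5 0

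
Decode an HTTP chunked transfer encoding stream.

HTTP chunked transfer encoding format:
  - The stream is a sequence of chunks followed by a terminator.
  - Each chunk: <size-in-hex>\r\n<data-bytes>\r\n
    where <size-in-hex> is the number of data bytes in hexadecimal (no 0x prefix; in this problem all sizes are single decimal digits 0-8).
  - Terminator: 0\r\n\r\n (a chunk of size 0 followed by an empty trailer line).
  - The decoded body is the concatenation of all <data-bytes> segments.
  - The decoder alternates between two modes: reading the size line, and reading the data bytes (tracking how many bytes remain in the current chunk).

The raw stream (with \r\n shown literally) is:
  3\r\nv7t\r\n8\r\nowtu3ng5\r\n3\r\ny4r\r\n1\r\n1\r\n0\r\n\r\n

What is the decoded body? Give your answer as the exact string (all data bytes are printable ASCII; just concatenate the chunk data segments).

Chunk 1: stream[0..1]='3' size=0x3=3, data at stream[3..6]='v7t' -> body[0..3], body so far='v7t'
Chunk 2: stream[8..9]='8' size=0x8=8, data at stream[11..19]='owtu3ng5' -> body[3..11], body so far='v7towtu3ng5'
Chunk 3: stream[21..22]='3' size=0x3=3, data at stream[24..27]='y4r' -> body[11..14], body so far='v7towtu3ng5y4r'
Chunk 4: stream[29..30]='1' size=0x1=1, data at stream[32..33]='1' -> body[14..15], body so far='v7towtu3ng5y4r1'
Chunk 5: stream[35..36]='0' size=0 (terminator). Final body='v7towtu3ng5y4r1' (15 bytes)

Answer: v7towtu3ng5y4r1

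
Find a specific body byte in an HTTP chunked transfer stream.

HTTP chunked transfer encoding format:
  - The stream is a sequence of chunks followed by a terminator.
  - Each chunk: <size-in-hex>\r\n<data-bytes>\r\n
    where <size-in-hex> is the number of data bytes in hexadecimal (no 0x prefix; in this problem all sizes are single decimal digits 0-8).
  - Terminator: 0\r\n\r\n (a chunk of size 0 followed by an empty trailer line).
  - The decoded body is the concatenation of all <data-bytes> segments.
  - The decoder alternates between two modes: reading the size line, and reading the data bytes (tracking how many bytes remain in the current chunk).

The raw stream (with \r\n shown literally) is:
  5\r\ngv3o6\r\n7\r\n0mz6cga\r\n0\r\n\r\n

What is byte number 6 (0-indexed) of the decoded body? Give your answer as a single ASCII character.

Chunk 1: stream[0..1]='5' size=0x5=5, data at stream[3..8]='gv3o6' -> body[0..5], body so far='gv3o6'
Chunk 2: stream[10..11]='7' size=0x7=7, data at stream[13..20]='0mz6cga' -> body[5..12], body so far='gv3o60mz6cga'
Chunk 3: stream[22..23]='0' size=0 (terminator). Final body='gv3o60mz6cga' (12 bytes)
Body byte 6 = 'm'

Answer: m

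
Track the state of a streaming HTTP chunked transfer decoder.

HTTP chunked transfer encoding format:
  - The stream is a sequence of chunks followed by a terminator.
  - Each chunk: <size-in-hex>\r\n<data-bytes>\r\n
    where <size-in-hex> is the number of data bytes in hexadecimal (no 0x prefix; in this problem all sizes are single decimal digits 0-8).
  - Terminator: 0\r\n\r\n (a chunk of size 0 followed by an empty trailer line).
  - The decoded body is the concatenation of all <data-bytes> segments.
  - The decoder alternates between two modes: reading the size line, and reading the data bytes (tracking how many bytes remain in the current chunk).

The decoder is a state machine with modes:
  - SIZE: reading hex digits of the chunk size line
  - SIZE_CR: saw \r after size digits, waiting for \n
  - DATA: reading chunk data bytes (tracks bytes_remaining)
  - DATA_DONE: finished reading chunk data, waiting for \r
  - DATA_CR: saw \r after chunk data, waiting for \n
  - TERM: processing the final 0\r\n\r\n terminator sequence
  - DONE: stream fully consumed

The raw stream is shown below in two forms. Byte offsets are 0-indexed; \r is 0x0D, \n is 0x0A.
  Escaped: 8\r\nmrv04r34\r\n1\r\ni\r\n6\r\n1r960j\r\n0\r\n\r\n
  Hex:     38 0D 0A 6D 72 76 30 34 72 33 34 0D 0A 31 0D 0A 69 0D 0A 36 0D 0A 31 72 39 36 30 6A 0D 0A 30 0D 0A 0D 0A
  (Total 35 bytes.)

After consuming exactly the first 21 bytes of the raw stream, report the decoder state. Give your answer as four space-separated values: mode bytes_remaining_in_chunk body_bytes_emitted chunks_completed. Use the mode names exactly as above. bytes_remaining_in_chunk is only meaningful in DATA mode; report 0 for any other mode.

Answer: SIZE_CR 0 9 2

Derivation:
Byte 0 = '8': mode=SIZE remaining=0 emitted=0 chunks_done=0
Byte 1 = 0x0D: mode=SIZE_CR remaining=0 emitted=0 chunks_done=0
Byte 2 = 0x0A: mode=DATA remaining=8 emitted=0 chunks_done=0
Byte 3 = 'm': mode=DATA remaining=7 emitted=1 chunks_done=0
Byte 4 = 'r': mode=DATA remaining=6 emitted=2 chunks_done=0
Byte 5 = 'v': mode=DATA remaining=5 emitted=3 chunks_done=0
Byte 6 = '0': mode=DATA remaining=4 emitted=4 chunks_done=0
Byte 7 = '4': mode=DATA remaining=3 emitted=5 chunks_done=0
Byte 8 = 'r': mode=DATA remaining=2 emitted=6 chunks_done=0
Byte 9 = '3': mode=DATA remaining=1 emitted=7 chunks_done=0
Byte 10 = '4': mode=DATA_DONE remaining=0 emitted=8 chunks_done=0
Byte 11 = 0x0D: mode=DATA_CR remaining=0 emitted=8 chunks_done=0
Byte 12 = 0x0A: mode=SIZE remaining=0 emitted=8 chunks_done=1
Byte 13 = '1': mode=SIZE remaining=0 emitted=8 chunks_done=1
Byte 14 = 0x0D: mode=SIZE_CR remaining=0 emitted=8 chunks_done=1
Byte 15 = 0x0A: mode=DATA remaining=1 emitted=8 chunks_done=1
Byte 16 = 'i': mode=DATA_DONE remaining=0 emitted=9 chunks_done=1
Byte 17 = 0x0D: mode=DATA_CR remaining=0 emitted=9 chunks_done=1
Byte 18 = 0x0A: mode=SIZE remaining=0 emitted=9 chunks_done=2
Byte 19 = '6': mode=SIZE remaining=0 emitted=9 chunks_done=2
Byte 20 = 0x0D: mode=SIZE_CR remaining=0 emitted=9 chunks_done=2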